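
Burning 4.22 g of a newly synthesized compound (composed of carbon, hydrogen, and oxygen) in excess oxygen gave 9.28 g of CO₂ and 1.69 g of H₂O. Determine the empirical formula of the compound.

C9H8O4

mol C = 9.28 g CO₂ ÷ 44.009 g/mol = 0.2109 mol
mol H = 2 × 1.69 g H₂O ÷ 18.015 g/mol = 0.1876 mol
mass O = 4.22 − (2.533 + 0.1891) = 1.498 g → mol O = 1.498 ÷ 15.999 = 0.09364 mol
Divide by the smallest (0.09364 mol): C 2.252, H 2.004, O 1.000
Multiplying each by 4 gives whole numbers: C 9.01, H 8.01, O 4.00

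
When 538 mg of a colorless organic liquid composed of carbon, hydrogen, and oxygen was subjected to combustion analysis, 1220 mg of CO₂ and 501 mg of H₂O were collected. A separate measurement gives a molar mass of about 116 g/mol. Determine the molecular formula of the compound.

mol C = 1.22 g CO₂ ÷ 44.009 g/mol = 0.02772 mol
mol H = 2 × 0.501 g H₂O ÷ 18.015 g/mol = 0.05562 mol
mass O = 0.538 − (0.3330 + 0.05607) = 0.1490 g → mol O = 0.1490 ÷ 15.999 = 0.009311 mol
Divide by the smallest (0.009311 mol): C 2.977, H 5.973, O 1.000
Empirical formula: C3H6O
Empirical-formula mass = 58.08 g/mol; 116 ÷ 58.08 ≈ 2, so the molecular formula is C6H12O2.

C6H12O2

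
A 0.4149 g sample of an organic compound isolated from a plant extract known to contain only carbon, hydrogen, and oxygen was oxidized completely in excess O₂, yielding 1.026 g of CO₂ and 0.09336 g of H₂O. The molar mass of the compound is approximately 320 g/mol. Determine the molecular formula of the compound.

C18H8O6

mol C = 1.026 g CO₂ ÷ 44.009 g/mol = 0.023313 mol
mol H = 2 × 0.09336 g H₂O ÷ 18.015 g/mol = 0.010365 mol
mass O = 0.4149 − (0.28002 + 0.010448) = 0.12443 g → mol O = 0.12443 ÷ 15.999 = 0.0077777 mol
Divide by the smallest (0.0077777 mol): C 2.997, H 1.333, O 1.000
Multiplying each by 3 gives whole numbers: C 8.99, H 4.00, O 3.00
Empirical formula: C9H4O3
Empirical-formula mass = 160.13 g/mol; 320 ÷ 160.13 ≈ 2, so the molecular formula is C18H8O6.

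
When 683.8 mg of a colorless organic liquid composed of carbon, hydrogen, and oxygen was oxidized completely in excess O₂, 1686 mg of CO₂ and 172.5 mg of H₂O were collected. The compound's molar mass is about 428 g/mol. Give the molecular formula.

mol C = 1.686 g CO₂ ÷ 44.009 g/mol = 0.038310 mol
mol H = 2 × 0.1725 g H₂O ÷ 18.015 g/mol = 0.019151 mol
mass O = 0.6838 − (0.46015 + 0.019304) = 0.20435 g → mol O = 0.20435 ÷ 15.999 = 0.012773 mol
Divide by the smallest (0.012773 mol): C 2.999, H 1.499, O 1.000
Multiplying each by 2 gives whole numbers: C 6.00, H 3.00, O 2.00
Empirical formula: C6H3O2
Empirical-formula mass = 107.09 g/mol; 428 ÷ 107.09 ≈ 4, so the molecular formula is C24H12O8.

C24H12O8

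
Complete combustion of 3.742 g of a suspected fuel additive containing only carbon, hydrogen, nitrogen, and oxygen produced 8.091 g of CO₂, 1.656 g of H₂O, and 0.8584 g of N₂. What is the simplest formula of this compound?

C6H6N2O

mol C = 8.091 g CO₂ ÷ 44.009 g/mol = 0.18385 mol
mol H = 2 × 1.656 g H₂O ÷ 18.015 g/mol = 0.18385 mol
mol N = 2 × 0.8584 g N₂ ÷ 28.014 g/mol = 0.061284 mol
mass O = 3.742 − (2.2082 + 0.18532 + 0.85840) = 0.49007 g → mol O = 0.49007 ÷ 15.999 = 0.030632 mol
Divide by the smallest (0.030632 mol): C 6.002, H 6.002, N 2.001, O 1.000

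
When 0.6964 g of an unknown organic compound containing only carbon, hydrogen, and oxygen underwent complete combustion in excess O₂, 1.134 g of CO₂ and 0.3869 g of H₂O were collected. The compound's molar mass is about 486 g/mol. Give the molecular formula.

C18H30O15

mol C = 1.134 g CO₂ ÷ 44.009 g/mol = 0.025767 mol
mol H = 2 × 0.3869 g H₂O ÷ 18.015 g/mol = 0.042953 mol
mass O = 0.6964 − (0.30949 + 0.043297) = 0.34361 g → mol O = 0.34361 ÷ 15.999 = 0.021477 mol
Divide by the smallest (0.021477 mol): C 1.200, H 2.000, O 1.000
Multiplying each by 5 gives whole numbers: C 6.00, H 10.00, O 5.00
Empirical formula: C6H10O5
Empirical-formula mass = 162.14 g/mol; 486 ÷ 162.14 ≈ 3, so the molecular formula is C18H30O15.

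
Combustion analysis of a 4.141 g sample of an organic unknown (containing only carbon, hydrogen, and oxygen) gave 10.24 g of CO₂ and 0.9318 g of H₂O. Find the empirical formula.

mol C = 10.24 g CO₂ ÷ 44.009 g/mol = 0.23268 mol
mol H = 2 × 0.9318 g H₂O ÷ 18.015 g/mol = 0.10345 mol
mass O = 4.141 − (2.7947 + 0.10427) = 1.2420 g → mol O = 1.2420 ÷ 15.999 = 0.077630 mol
Divide by the smallest (0.077630 mol): C 2.997, H 1.333, O 1.000
Multiplying each by 3 gives whole numbers: C 8.99, H 4.00, O 3.00

C9H4O3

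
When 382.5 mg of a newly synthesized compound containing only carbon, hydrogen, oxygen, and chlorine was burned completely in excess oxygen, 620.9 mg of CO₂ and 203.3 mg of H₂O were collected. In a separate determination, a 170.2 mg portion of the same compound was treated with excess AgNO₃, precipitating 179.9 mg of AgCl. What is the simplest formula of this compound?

C5H8ClO2

mol C = 0.6209 g CO₂ ÷ 44.009 g/mol = 0.014108 mol
mol H = 2 × 0.2033 g H₂O ÷ 18.015 g/mol = 0.022570 mol
From the AgCl data: mol Cl per gram of compound = (0.1799 ÷ 143.318) ÷ 0.1702 = 0.0073752 mol/g, so in the 0.3825 g combustion sample mol Cl = 0.0028210 mol
mass O = 0.3825 − (0.16946 + 0.022751 + 0.10000) = 0.090288 g → mol O = 0.090288 ÷ 15.999 = 0.0056434 mol
Divide by the smallest (0.0028210 mol): C 5.001, H 8.001, Cl 1.000, O 2.000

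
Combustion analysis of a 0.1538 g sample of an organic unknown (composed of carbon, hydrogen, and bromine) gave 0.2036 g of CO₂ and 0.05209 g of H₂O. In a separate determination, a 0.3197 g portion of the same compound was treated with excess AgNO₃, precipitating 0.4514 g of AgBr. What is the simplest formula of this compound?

mol C = 0.2036 g CO₂ ÷ 44.009 g/mol = 0.0046263 mol
mol H = 2 × 0.05209 g H₂O ÷ 18.015 g/mol = 0.0057830 mol
From the AgBr data: mol Br per gram of compound = (0.4514 ÷ 187.772) ÷ 0.3197 = 0.0075195 mol/g, so in the 0.1538 g combustion sample mol Br = 0.0011565 mol
Divide by the smallest (0.0011565 mol): C 4.000, H 5.000, Br 1.000

C4H5Br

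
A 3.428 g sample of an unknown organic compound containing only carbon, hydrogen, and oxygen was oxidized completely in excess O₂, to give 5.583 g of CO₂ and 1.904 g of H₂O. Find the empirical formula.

C6H10O5

mol C = 5.583 g CO₂ ÷ 44.009 g/mol = 0.12686 mol
mol H = 2 × 1.904 g H₂O ÷ 18.015 g/mol = 0.21138 mol
mass O = 3.428 − (1.5237 + 0.21307) = 1.6912 g → mol O = 1.6912 ÷ 15.999 = 0.10571 mol
Divide by the smallest (0.10571 mol): C 1.200, H 2.000, O 1.000
Multiplying each by 5 gives whole numbers: C 6.00, H 10.00, O 5.00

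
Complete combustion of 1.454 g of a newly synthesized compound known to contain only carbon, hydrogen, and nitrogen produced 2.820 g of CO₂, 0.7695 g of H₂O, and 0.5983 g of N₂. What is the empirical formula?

mol C = 2.820 g CO₂ ÷ 44.009 g/mol = 0.064078 mol
mol H = 2 × 0.7695 g H₂O ÷ 18.015 g/mol = 0.085429 mol
mol N = 2 × 0.5983 g N₂ ÷ 28.014 g/mol = 0.042714 mol
Divide by the smallest (0.042714 mol): C 1.500, H 2.000, N 1.000
Multiplying each by 2 gives whole numbers: C 3.00, H 4.00, N 2.00

C3H4N2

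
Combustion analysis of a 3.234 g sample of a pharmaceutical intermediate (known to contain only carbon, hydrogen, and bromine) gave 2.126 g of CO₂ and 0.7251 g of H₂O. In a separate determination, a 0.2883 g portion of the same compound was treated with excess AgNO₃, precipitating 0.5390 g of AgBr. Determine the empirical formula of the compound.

C3H5Br2

mol C = 2.126 g CO₂ ÷ 44.009 g/mol = 0.048308 mol
mol H = 2 × 0.7251 g H₂O ÷ 18.015 g/mol = 0.080500 mol
From the AgBr data: mol Br per gram of compound = (0.5390 ÷ 187.772) ÷ 0.2883 = 0.0099567 mol/g, so in the 3.234 g combustion sample mol Br = 0.032200 mol
Divide by the smallest (0.032200 mol): C 1.500, H 2.500, Br 1.000
Multiplying each by 2 gives whole numbers: C 3.00, H 5.00, Br 2.00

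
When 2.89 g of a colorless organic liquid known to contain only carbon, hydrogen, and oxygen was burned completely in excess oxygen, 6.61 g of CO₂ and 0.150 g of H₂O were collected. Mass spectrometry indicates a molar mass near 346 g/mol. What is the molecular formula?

mol C = 6.61 g CO₂ ÷ 44.009 g/mol = 0.1502 mol
mol H = 2 × 0.150 g H₂O ÷ 18.015 g/mol = 0.01665 mol
mass O = 2.89 − (1.804 + 0.01679) = 1.069 g → mol O = 1.069 ÷ 15.999 = 0.06683 mol
Divide by the smallest (0.01665 mol): C 9.019, H 1.000, O 4.013
Empirical formula: C9HO4
Empirical-formula mass = 173.10 g/mol; 346 ÷ 173.10 ≈ 2, so the molecular formula is C18H2O8.

C18H2O8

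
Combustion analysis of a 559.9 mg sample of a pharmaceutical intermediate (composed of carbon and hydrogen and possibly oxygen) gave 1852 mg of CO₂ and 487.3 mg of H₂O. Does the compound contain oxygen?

no

mol C = 1.852 g CO₂ ÷ 44.009 g/mol = 0.042082 mol
mol H = 2 × 0.4873 g H₂O ÷ 18.015 g/mol = 0.054099 mol
C and H together account for 0.55998 g — essentially the entire 0.5599 g sample — so the compound contains no oxygen.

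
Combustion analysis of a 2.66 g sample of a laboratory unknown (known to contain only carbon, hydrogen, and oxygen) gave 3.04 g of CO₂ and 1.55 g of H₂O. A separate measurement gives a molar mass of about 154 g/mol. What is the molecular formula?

C4H10O6

mol C = 3.04 g CO₂ ÷ 44.009 g/mol = 0.06908 mol
mol H = 2 × 1.55 g H₂O ÷ 18.015 g/mol = 0.1721 mol
mass O = 2.66 − (0.8297 + 0.1735) = 1.657 g → mol O = 1.657 ÷ 15.999 = 0.1036 mol
Divide by the smallest (0.06908 mol): C 1.000, H 2.491, O 1.499
Multiplying each by 2 gives whole numbers: C 2.00, H 4.98, O 3.00
Empirical formula: C2H5O3
Empirical-formula mass = 77.06 g/mol; 154 ÷ 77.06 ≈ 2, so the molecular formula is C4H10O6.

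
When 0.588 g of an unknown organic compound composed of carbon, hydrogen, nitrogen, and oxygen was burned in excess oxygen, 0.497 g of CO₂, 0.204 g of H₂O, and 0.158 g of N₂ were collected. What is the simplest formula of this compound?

mol C = 0.497 g CO₂ ÷ 44.009 g/mol = 0.01129 mol
mol H = 2 × 0.204 g H₂O ÷ 18.015 g/mol = 0.02265 mol
mol N = 2 × 0.158 g N₂ ÷ 28.014 g/mol = 0.01128 mol
mass O = 0.588 − (0.1356 + 0.02283 + 0.1580) = 0.2715 g → mol O = 0.2715 ÷ 15.999 = 0.01697 mol
Divide by the smallest (0.01128 mol): C 1.001, H 2.008, N 1.000, O 1.505
Multiplying each by 2 gives whole numbers: C 2.00, H 4.02, N 2.00, O 3.01

C2H4N2O3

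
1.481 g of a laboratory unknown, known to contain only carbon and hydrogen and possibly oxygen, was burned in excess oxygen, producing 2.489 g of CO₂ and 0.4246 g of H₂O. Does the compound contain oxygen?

yes

mol C = 2.489 g CO₂ ÷ 44.009 g/mol = 0.056557 mol
mol H = 2 × 0.4246 g H₂O ÷ 18.015 g/mol = 0.047138 mol
C and H account for only 0.72682 g of the 1.481 g sample; the remaining 0.75418 g must be oxygen.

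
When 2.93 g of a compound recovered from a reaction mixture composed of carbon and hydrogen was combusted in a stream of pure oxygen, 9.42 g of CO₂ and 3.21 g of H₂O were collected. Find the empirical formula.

C3H5

mol C = 9.42 g CO₂ ÷ 44.009 g/mol = 0.2140 mol
mol H = 2 × 3.21 g H₂O ÷ 18.015 g/mol = 0.3564 mol
Divide by the smallest (0.2140 mol): C 1.000, H 1.665
Multiplying each by 3 gives whole numbers: C 3.00, H 4.99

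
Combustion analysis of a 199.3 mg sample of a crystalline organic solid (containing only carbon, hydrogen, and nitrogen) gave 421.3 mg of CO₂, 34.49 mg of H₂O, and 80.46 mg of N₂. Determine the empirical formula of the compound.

C5H2N3

mol C = 0.4213 g CO₂ ÷ 44.009 g/mol = 0.0095730 mol
mol H = 2 × 0.03449 g H₂O ÷ 18.015 g/mol = 0.0038290 mol
mol N = 2 × 0.08046 g N₂ ÷ 28.014 g/mol = 0.0057443 mol
Divide by the smallest (0.0038290 mol): C 2.500, H 1.000, N 1.500
Multiplying each by 2 gives whole numbers: C 5.00, H 2.00, N 3.00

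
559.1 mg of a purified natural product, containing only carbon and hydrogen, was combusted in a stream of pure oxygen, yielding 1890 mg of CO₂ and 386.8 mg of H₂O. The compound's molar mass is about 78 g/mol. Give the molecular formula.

mol C = 1.890 g CO₂ ÷ 44.009 g/mol = 0.042946 mol
mol H = 2 × 0.3868 g H₂O ÷ 18.015 g/mol = 0.042942 mol
Divide by the smallest (0.042942 mol): C 1.000, H 1.000
Empirical formula: CH
Empirical-formula mass = 13.02 g/mol; 78 ÷ 13.02 ≈ 6, so the molecular formula is C6H6.

C6H6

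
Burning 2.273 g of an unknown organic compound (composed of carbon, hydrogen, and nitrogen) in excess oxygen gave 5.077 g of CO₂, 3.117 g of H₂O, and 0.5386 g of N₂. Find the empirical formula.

C3H9N

mol C = 5.077 g CO₂ ÷ 44.009 g/mol = 0.11536 mol
mol H = 2 × 3.117 g H₂O ÷ 18.015 g/mol = 0.34604 mol
mol N = 2 × 0.5386 g N₂ ÷ 28.014 g/mol = 0.038452 mol
Divide by the smallest (0.038452 mol): C 3.000, H 8.999, N 1.000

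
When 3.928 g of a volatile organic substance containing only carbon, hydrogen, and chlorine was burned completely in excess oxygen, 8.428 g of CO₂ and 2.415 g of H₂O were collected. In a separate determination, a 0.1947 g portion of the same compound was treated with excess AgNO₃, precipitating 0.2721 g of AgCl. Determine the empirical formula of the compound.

C5H7Cl

mol C = 8.428 g CO₂ ÷ 44.009 g/mol = 0.19151 mol
mol H = 2 × 2.415 g H₂O ÷ 18.015 g/mol = 0.26811 mol
From the AgCl data: mol Cl per gram of compound = (0.2721 ÷ 143.318) ÷ 0.1947 = 0.0097513 mol/g, so in the 3.928 g combustion sample mol Cl = 0.038303 mol
Divide by the smallest (0.038303 mol): C 5.000, H 7.000, Cl 1.000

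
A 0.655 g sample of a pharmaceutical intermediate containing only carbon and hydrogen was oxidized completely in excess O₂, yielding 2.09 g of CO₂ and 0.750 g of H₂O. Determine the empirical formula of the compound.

mol C = 2.09 g CO₂ ÷ 44.009 g/mol = 0.04749 mol
mol H = 2 × 0.750 g H₂O ÷ 18.015 g/mol = 0.08326 mol
Divide by the smallest (0.04749 mol): C 1.000, H 1.753
Multiplying each by 4 gives whole numbers: C 4.00, H 7.01

C4H7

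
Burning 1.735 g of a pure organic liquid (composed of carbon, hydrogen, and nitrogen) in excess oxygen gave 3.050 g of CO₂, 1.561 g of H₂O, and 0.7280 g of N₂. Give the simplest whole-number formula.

C4H10N3

mol C = 3.050 g CO₂ ÷ 44.009 g/mol = 0.069304 mol
mol H = 2 × 1.561 g H₂O ÷ 18.015 g/mol = 0.17330 mol
mol N = 2 × 0.7280 g N₂ ÷ 28.014 g/mol = 0.051974 mol
Divide by the smallest (0.051974 mol): C 1.333, H 3.334, N 1.000
Multiplying each by 3 gives whole numbers: C 4.00, H 10.00, N 3.00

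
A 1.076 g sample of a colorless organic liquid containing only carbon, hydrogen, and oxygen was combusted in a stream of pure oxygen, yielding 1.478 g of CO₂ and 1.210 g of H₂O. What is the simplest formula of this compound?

mol C = 1.478 g CO₂ ÷ 44.009 g/mol = 0.033584 mol
mol H = 2 × 1.210 g H₂O ÷ 18.015 g/mol = 0.13433 mol
mass O = 1.076 − (0.40338 + 0.13541) = 0.53721 g → mol O = 0.53721 ÷ 15.999 = 0.033578 mol
Divide by the smallest (0.033578 mol): C 1.000, H 4.001, O 1.000

CH4O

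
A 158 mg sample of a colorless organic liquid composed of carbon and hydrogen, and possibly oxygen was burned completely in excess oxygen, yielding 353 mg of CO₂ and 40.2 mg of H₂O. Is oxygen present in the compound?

yes

mol C = 0.353 g CO₂ ÷ 44.009 g/mol = 0.008021 mol
mol H = 2 × 0.0402 g H₂O ÷ 18.015 g/mol = 0.004463 mol
C and H account for only 0.1008 g of the 0.158 g sample; the remaining 0.05716 g must be oxygen.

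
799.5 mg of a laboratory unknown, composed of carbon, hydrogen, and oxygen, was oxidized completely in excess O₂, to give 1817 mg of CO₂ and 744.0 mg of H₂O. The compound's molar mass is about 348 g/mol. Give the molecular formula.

mol C = 1.817 g CO₂ ÷ 44.009 g/mol = 0.041287 mol
mol H = 2 × 0.7440 g H₂O ÷ 18.015 g/mol = 0.082598 mol
mass O = 0.7995 − (0.49590 + 0.083259) = 0.22034 g → mol O = 0.22034 ÷ 15.999 = 0.013772 mol
Divide by the smallest (0.013772 mol): C 2.998, H 5.997, O 1.000
Empirical formula: C3H6O
Empirical-formula mass = 58.08 g/mol; 348 ÷ 58.08 ≈ 6, so the molecular formula is C18H36O6.

C18H36O6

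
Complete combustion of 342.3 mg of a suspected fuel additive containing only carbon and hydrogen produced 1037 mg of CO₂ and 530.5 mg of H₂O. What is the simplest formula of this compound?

C2H5

mol C = 1.037 g CO₂ ÷ 44.009 g/mol = 0.023563 mol
mol H = 2 × 0.5305 g H₂O ÷ 18.015 g/mol = 0.058895 mol
Divide by the smallest (0.023563 mol): C 1.000, H 2.499
Multiplying each by 2 gives whole numbers: C 2.00, H 5.00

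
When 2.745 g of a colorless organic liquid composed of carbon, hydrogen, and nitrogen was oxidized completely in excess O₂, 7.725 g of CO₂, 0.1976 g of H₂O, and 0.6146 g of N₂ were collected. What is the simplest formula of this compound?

C8HN2

mol C = 7.725 g CO₂ ÷ 44.009 g/mol = 0.17553 mol
mol H = 2 × 0.1976 g H₂O ÷ 18.015 g/mol = 0.021937 mol
mol N = 2 × 0.6146 g N₂ ÷ 28.014 g/mol = 0.043878 mol
Divide by the smallest (0.021937 mol): C 8.002, H 1.000, N 2.000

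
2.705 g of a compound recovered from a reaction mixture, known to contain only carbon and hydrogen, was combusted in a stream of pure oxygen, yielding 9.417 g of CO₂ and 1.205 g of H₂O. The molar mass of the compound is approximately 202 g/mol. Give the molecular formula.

C16H10

mol C = 9.417 g CO₂ ÷ 44.009 g/mol = 0.21398 mol
mol H = 2 × 1.205 g H₂O ÷ 18.015 g/mol = 0.13378 mol
Divide by the smallest (0.13378 mol): C 1.600, H 1.000
Multiplying each by 5 gives whole numbers: C 8.00, H 5.00
Empirical formula: C8H5
Empirical-formula mass = 101.13 g/mol; 202 ÷ 101.13 ≈ 2, so the molecular formula is C16H10.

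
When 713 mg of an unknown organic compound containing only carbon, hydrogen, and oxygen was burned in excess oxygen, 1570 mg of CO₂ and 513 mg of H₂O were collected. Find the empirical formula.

C5H8O2

mol C = 1.57 g CO₂ ÷ 44.009 g/mol = 0.03567 mol
mol H = 2 × 0.513 g H₂O ÷ 18.015 g/mol = 0.05695 mol
mass O = 0.713 − (0.4285 + 0.05741) = 0.2271 g → mol O = 0.2271 ÷ 15.999 = 0.01419 mol
Divide by the smallest (0.01419 mol): C 2.513, H 4.012, O 1.000
Multiplying each by 2 gives whole numbers: C 5.03, H 8.02, O 2.00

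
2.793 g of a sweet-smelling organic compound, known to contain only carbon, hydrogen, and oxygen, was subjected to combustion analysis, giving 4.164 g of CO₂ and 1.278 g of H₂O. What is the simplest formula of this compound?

mol C = 4.164 g CO₂ ÷ 44.009 g/mol = 0.094617 mol
mol H = 2 × 1.278 g H₂O ÷ 18.015 g/mol = 0.14188 mol
mass O = 2.793 − (1.1364 + 0.14302) = 1.5135 g → mol O = 1.5135 ÷ 15.999 = 0.094602 mol
Divide by the smallest (0.094602 mol): C 1.000, H 1.500, O 1.000
Multiplying each by 2 gives whole numbers: C 2.00, H 3.00, O 2.00

C2H3O2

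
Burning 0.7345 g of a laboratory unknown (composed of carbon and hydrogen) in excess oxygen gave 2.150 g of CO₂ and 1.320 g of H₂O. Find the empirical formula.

mol C = 2.150 g CO₂ ÷ 44.009 g/mol = 0.048854 mol
mol H = 2 × 1.320 g H₂O ÷ 18.015 g/mol = 0.14654 mol
Divide by the smallest (0.048854 mol): C 1.000, H 3.000

CH3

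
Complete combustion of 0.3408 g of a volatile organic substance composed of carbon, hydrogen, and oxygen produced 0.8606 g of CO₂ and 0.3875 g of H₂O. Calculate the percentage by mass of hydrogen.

mol C = 0.8606 g CO₂ ÷ 44.009 g/mol = 0.019555 mol
mol H = 2 × 0.3875 g H₂O ÷ 18.015 g/mol = 0.043020 mol
mass O = 0.3408 − (0.23488 + 0.043364) = 0.062560 g → mol O = 0.062560 ÷ 15.999 = 0.0039102 mol
mass % H = 0.043364 g ÷ 0.3408 g × 100%

12.72%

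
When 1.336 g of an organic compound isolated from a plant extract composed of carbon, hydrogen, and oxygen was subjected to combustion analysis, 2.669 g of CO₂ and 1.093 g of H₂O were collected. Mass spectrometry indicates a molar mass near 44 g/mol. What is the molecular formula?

mol C = 2.669 g CO₂ ÷ 44.009 g/mol = 0.060647 mol
mol H = 2 × 1.093 g H₂O ÷ 18.015 g/mol = 0.12134 mol
mass O = 1.336 − (0.72843 + 0.12231) = 0.48526 g → mol O = 0.48526 ÷ 15.999 = 0.030331 mol
Divide by the smallest (0.030331 mol): C 2.000, H 4.001, O 1.000
Empirical formula: C2H4O
Empirical-formula mass = 44.05 g/mol; 44 ÷ 44.05 ≈ 1, so the molecular formula is C2H4O.

C2H4O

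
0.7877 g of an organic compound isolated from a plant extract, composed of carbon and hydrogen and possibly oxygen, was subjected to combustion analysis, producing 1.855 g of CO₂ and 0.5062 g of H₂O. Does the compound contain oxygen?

yes

mol C = 1.855 g CO₂ ÷ 44.009 g/mol = 0.042150 mol
mol H = 2 × 0.5062 g H₂O ÷ 18.015 g/mol = 0.056198 mol
C and H account for only 0.56292 g of the 0.7877 g sample; the remaining 0.22478 g must be oxygen.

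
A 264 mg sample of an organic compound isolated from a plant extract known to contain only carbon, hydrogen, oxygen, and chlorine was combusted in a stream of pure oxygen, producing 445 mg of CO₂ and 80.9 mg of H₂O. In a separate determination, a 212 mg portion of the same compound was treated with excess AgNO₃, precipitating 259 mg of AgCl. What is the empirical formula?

C9H8Cl2O3

mol C = 0.445 g CO₂ ÷ 44.009 g/mol = 0.01011 mol
mol H = 2 × 0.0809 g H₂O ÷ 18.015 g/mol = 0.008981 mol
From the AgCl data: mol Cl per gram of compound = (0.259 ÷ 143.318) ÷ 0.212 = 0.008524 mol/g, so in the 0.264 g combustion sample mol Cl = 0.002250 mol
mass O = 0.264 − (0.1215 + 0.009053 + 0.07978) = 0.05372 g → mol O = 0.05372 ÷ 15.999 = 0.003358 mol
Divide by the smallest (0.002250 mol): C 4.493, H 3.991, Cl 1.000, O 1.492
Multiplying each by 2 gives whole numbers: C 8.99, H 7.98, Cl 2.00, O 2.98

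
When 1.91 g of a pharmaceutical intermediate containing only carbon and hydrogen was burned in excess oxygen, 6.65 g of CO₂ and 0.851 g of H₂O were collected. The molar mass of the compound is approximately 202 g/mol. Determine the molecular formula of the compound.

C16H10

mol C = 6.65 g CO₂ ÷ 44.009 g/mol = 0.1511 mol
mol H = 2 × 0.851 g H₂O ÷ 18.015 g/mol = 0.09448 mol
Divide by the smallest (0.09448 mol): C 1.599, H 1.000
Multiplying each by 5 gives whole numbers: C 8.00, H 5.00
Empirical formula: C8H5
Empirical-formula mass = 101.13 g/mol; 202 ÷ 101.13 ≈ 2, so the molecular formula is C16H10.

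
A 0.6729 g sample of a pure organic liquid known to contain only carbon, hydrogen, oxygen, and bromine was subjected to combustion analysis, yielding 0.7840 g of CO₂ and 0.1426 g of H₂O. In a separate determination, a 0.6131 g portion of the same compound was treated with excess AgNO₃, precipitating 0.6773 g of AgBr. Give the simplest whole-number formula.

mol C = 0.7840 g CO₂ ÷ 44.009 g/mol = 0.017815 mol
mol H = 2 × 0.1426 g H₂O ÷ 18.015 g/mol = 0.015831 mol
From the AgBr data: mol Br per gram of compound = (0.6773 ÷ 187.772) ÷ 0.6131 = 0.0058833 mol/g, so in the 0.6729 g combustion sample mol Br = 0.0039589 mol
mass O = 0.6729 − (0.21397 + 0.015958 + 0.31633) = 0.12664 g → mol O = 0.12664 ÷ 15.999 = 0.0079157 mol
Divide by the smallest (0.0039589 mol): C 4.500, H 3.999, Br 1.000, O 1.999
Multiplying each by 2 gives whole numbers: C 9.00, H 8.00, Br 2.00, O 4.00

C9H8Br2O4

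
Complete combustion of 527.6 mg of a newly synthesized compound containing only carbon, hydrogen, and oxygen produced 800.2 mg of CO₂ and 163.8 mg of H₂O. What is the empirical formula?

CHO

mol C = 0.8002 g CO₂ ÷ 44.009 g/mol = 0.018183 mol
mol H = 2 × 0.1638 g H₂O ÷ 18.015 g/mol = 0.018185 mol
mass O = 0.5276 − (0.21839 + 0.018330) = 0.29088 g → mol O = 0.29088 ÷ 15.999 = 0.018181 mol
Divide by the smallest (0.018181 mol): C 1.000, H 1.000, O 1.000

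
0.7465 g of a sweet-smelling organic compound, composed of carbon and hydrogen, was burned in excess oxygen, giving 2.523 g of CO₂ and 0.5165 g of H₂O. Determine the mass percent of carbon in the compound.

92.24%

mol C = 2.523 g CO₂ ÷ 44.009 g/mol = 0.057329 mol
mol H = 2 × 0.5165 g H₂O ÷ 18.015 g/mol = 0.057341 mol
mass % C = 0.68858 g ÷ 0.7465 g × 100%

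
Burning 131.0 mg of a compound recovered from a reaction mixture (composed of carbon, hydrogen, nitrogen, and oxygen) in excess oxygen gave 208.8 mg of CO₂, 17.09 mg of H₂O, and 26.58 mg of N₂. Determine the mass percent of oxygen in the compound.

34.75%

mol C = 0.2088 g CO₂ ÷ 44.009 g/mol = 0.0047445 mol
mol H = 2 × 0.01709 g H₂O ÷ 18.015 g/mol = 0.0018973 mol
mol N = 2 × 0.02658 g N₂ ÷ 28.014 g/mol = 0.0018976 mol
mass O = 0.1310 − (0.056986 + 0.0019125 + 0.026580) = 0.045522 g → mol O = 0.045522 ÷ 15.999 = 0.0028453 mol
mass % O = 0.045522 g ÷ 0.1310 g × 100%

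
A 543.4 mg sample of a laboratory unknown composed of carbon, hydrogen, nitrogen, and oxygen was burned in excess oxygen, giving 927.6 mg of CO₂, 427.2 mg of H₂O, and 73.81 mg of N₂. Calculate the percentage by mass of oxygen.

31.03%

mol C = 0.9276 g CO₂ ÷ 44.009 g/mol = 0.021078 mol
mol H = 2 × 0.4272 g H₂O ÷ 18.015 g/mol = 0.047427 mol
mol N = 2 × 0.07381 g N₂ ÷ 28.014 g/mol = 0.0052695 mol
mass O = 0.5434 − (0.25316 + 0.047807 + 0.073810) = 0.16862 g → mol O = 0.16862 ÷ 15.999 = 0.010540 mol
mass % O = 0.16862 g ÷ 0.5434 g × 100%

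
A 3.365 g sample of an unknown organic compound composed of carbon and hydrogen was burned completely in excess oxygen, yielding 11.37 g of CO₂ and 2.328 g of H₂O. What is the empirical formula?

CH

mol C = 11.37 g CO₂ ÷ 44.009 g/mol = 0.25836 mol
mol H = 2 × 2.328 g H₂O ÷ 18.015 g/mol = 0.25845 mol
Divide by the smallest (0.25836 mol): C 1.000, H 1.000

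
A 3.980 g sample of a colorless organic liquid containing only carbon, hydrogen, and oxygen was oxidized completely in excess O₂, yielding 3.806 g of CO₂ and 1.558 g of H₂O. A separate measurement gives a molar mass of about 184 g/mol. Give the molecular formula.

mol C = 3.806 g CO₂ ÷ 44.009 g/mol = 0.086482 mol
mol H = 2 × 1.558 g H₂O ÷ 18.015 g/mol = 0.17297 mol
mass O = 3.980 − (1.0387 + 0.17435) = 2.7669 g → mol O = 2.7669 ÷ 15.999 = 0.17294 mol
Divide by the smallest (0.086482 mol): C 1.000, H 2.000, O 2.000
Empirical formula: CH2O2
Empirical-formula mass = 46.02 g/mol; 184 ÷ 46.02 ≈ 4, so the molecular formula is C4H8O8.

C4H8O8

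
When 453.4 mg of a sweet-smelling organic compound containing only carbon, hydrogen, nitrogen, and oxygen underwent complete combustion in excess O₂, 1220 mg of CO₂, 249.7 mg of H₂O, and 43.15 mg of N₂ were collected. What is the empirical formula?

C9H9NO

mol C = 1.220 g CO₂ ÷ 44.009 g/mol = 0.027722 mol
mol H = 2 × 0.2497 g H₂O ÷ 18.015 g/mol = 0.027721 mol
mol N = 2 × 0.04315 g N₂ ÷ 28.014 g/mol = 0.0030806 mol
mass O = 0.4534 − (0.33296 + 0.027943 + 0.043150) = 0.049343 g → mol O = 0.049343 ÷ 15.999 = 0.0030841 mol
Divide by the smallest (0.0030806 mol): C 8.999, H 8.999, N 1.000, O 1.001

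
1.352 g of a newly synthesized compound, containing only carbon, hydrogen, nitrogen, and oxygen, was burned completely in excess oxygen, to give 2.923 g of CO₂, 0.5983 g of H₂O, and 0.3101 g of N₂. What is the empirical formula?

C6H6N2O

mol C = 2.923 g CO₂ ÷ 44.009 g/mol = 0.066418 mol
mol H = 2 × 0.5983 g H₂O ÷ 18.015 g/mol = 0.066422 mol
mol N = 2 × 0.3101 g N₂ ÷ 28.014 g/mol = 0.022139 mol
mass O = 1.352 − (0.79775 + 0.066954 + 0.31010) = 0.17720 g → mol O = 0.17720 ÷ 15.999 = 0.011075 mol
Divide by the smallest (0.011075 mol): C 5.997, H 5.997, N 1.999, O 1.000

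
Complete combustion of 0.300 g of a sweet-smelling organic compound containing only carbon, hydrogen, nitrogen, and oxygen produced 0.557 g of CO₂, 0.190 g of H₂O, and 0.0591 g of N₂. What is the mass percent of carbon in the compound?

50.7%

mol C = 0.557 g CO₂ ÷ 44.009 g/mol = 0.01266 mol
mol H = 2 × 0.190 g H₂O ÷ 18.015 g/mol = 0.02109 mol
mol N = 2 × 0.0591 g N₂ ÷ 28.014 g/mol = 0.004219 mol
mass O = 0.300 − (0.1520 + 0.02126 + 0.05910) = 0.06762 g → mol O = 0.06762 ÷ 15.999 = 0.004227 mol
mass % C = 0.1520 g ÷ 0.300 g × 100%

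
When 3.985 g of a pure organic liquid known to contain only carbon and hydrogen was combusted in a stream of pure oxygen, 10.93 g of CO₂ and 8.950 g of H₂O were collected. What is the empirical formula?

CH4

mol C = 10.93 g CO₂ ÷ 44.009 g/mol = 0.24836 mol
mol H = 2 × 8.950 g H₂O ÷ 18.015 g/mol = 0.99362 mol
Divide by the smallest (0.24836 mol): C 1.000, H 4.001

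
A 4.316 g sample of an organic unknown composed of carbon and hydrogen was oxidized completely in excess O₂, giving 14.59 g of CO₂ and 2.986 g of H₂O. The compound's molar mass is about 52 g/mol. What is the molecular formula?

C4H4

mol C = 14.59 g CO₂ ÷ 44.009 g/mol = 0.33152 mol
mol H = 2 × 2.986 g H₂O ÷ 18.015 g/mol = 0.33150 mol
Divide by the smallest (0.33150 mol): C 1.000, H 1.000
Empirical formula: CH
Empirical-formula mass = 13.02 g/mol; 52 ÷ 13.02 ≈ 4, so the molecular formula is C4H4.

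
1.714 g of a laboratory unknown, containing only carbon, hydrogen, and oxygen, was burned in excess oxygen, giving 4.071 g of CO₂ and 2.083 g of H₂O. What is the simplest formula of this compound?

C4H10O

mol C = 4.071 g CO₂ ÷ 44.009 g/mol = 0.092504 mol
mol H = 2 × 2.083 g H₂O ÷ 18.015 g/mol = 0.23125 mol
mass O = 1.714 − (1.1111 + 0.23310) = 0.36984 g → mol O = 0.36984 ÷ 15.999 = 0.023116 mol
Divide by the smallest (0.023116 mol): C 4.002, H 10.004, O 1.000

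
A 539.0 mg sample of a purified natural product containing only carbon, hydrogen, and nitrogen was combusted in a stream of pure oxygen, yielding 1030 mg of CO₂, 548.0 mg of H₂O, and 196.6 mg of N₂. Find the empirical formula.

C5H13N3

mol C = 1.030 g CO₂ ÷ 44.009 g/mol = 0.023404 mol
mol H = 2 × 0.5480 g H₂O ÷ 18.015 g/mol = 0.060838 mol
mol N = 2 × 0.1966 g N₂ ÷ 28.014 g/mol = 0.014036 mol
Divide by the smallest (0.014036 mol): C 1.667, H 4.334, N 1.000
Multiplying each by 3 gives whole numbers: C 5.00, H 13.00, N 3.00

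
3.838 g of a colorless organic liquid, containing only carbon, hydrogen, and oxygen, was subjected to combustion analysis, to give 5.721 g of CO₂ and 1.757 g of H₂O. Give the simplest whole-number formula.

mol C = 5.721 g CO₂ ÷ 44.009 g/mol = 0.13000 mol
mol H = 2 × 1.757 g H₂O ÷ 18.015 g/mol = 0.19506 mol
mass O = 3.838 − (1.5614 + 0.19662) = 2.0800 g → mol O = 2.0800 ÷ 15.999 = 0.13001 mol
Divide by the smallest (0.13000 mol): C 1.000, H 1.501, O 1.000
Multiplying each by 2 gives whole numbers: C 2.00, H 3.00, O 2.00

C2H3O2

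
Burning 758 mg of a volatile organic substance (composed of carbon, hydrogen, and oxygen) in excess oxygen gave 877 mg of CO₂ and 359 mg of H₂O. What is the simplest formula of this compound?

C2H4O3

mol C = 0.877 g CO₂ ÷ 44.009 g/mol = 0.01993 mol
mol H = 2 × 0.359 g H₂O ÷ 18.015 g/mol = 0.03986 mol
mass O = 0.758 − (0.2394 + 0.04017) = 0.4785 g → mol O = 0.4785 ÷ 15.999 = 0.02991 mol
Divide by the smallest (0.01993 mol): C 1.000, H 2.000, O 1.501
Multiplying each by 2 gives whole numbers: C 2.00, H 4.00, O 3.00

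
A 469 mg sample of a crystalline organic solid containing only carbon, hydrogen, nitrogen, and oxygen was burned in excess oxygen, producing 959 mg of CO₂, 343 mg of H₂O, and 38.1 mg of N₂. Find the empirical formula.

mol C = 0.959 g CO₂ ÷ 44.009 g/mol = 0.02179 mol
mol H = 2 × 0.343 g H₂O ÷ 18.015 g/mol = 0.03808 mol
mol N = 2 × 0.0381 g N₂ ÷ 28.014 g/mol = 0.002720 mol
mass O = 0.469 − (0.2617 + 0.03838 + 0.03810) = 0.1308 g → mol O = 0.1308 ÷ 15.999 = 0.008175 mol
Divide by the smallest (0.002720 mol): C 8.011, H 13.999, N 1.000, O 3.005

C8H14NO3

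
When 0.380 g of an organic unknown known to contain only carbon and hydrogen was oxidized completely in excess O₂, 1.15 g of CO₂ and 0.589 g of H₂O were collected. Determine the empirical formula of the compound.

mol C = 1.15 g CO₂ ÷ 44.009 g/mol = 0.02613 mol
mol H = 2 × 0.589 g H₂O ÷ 18.015 g/mol = 0.06539 mol
Divide by the smallest (0.02613 mol): C 1.000, H 2.502
Multiplying each by 2 gives whole numbers: C 2.00, H 5.00

C2H5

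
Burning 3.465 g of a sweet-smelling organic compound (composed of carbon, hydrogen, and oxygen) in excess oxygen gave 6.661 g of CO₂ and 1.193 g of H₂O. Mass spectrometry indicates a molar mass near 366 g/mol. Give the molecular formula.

mol C = 6.661 g CO₂ ÷ 44.009 g/mol = 0.15136 mol
mol H = 2 × 1.193 g H₂O ÷ 18.015 g/mol = 0.13245 mol
mass O = 3.465 − (1.8179 + 0.13350) = 1.5136 g → mol O = 1.5136 ÷ 15.999 = 0.094604 mol
Divide by the smallest (0.094604 mol): C 1.600, H 1.400, O 1.000
Multiplying each by 5 gives whole numbers: C 8.00, H 7.00, O 5.00
Empirical formula: C8H7O5
Empirical-formula mass = 183.14 g/mol; 366 ÷ 183.14 ≈ 2, so the molecular formula is C16H14O10.

C16H14O10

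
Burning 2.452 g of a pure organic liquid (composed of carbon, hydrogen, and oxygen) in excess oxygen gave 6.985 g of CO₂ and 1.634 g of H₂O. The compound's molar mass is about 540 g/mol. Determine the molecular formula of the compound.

C35H40O5

mol C = 6.985 g CO₂ ÷ 44.009 g/mol = 0.15872 mol
mol H = 2 × 1.634 g H₂O ÷ 18.015 g/mol = 0.18140 mol
mass O = 2.452 − (1.9064 + 0.18286) = 0.36279 g → mol O = 0.36279 ÷ 15.999 = 0.022676 mol
Divide by the smallest (0.022676 mol): C 6.999, H 8.000, O 1.000
Empirical formula: C7H8O
Empirical-formula mass = 108.14 g/mol; 540 ÷ 108.14 ≈ 5, so the molecular formula is C35H40O5.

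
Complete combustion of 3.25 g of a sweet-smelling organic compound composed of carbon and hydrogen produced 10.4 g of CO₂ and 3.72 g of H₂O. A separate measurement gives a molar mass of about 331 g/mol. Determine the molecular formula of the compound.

C24H42

mol C = 10.4 g CO₂ ÷ 44.009 g/mol = 0.2363 mol
mol H = 2 × 3.72 g H₂O ÷ 18.015 g/mol = 0.4130 mol
Divide by the smallest (0.2363 mol): C 1.000, H 1.748
Multiplying each by 4 gives whole numbers: C 4.00, H 6.99
Empirical formula: C4H7
Empirical-formula mass = 55.10 g/mol; 331 ÷ 55.10 ≈ 6, so the molecular formula is C24H42.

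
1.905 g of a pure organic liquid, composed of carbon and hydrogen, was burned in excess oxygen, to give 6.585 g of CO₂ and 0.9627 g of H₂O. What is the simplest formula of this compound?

C7H5

mol C = 6.585 g CO₂ ÷ 44.009 g/mol = 0.14963 mol
mol H = 2 × 0.9627 g H₂O ÷ 18.015 g/mol = 0.10688 mol
Divide by the smallest (0.10688 mol): C 1.400, H 1.000
Multiplying each by 5 gives whole numbers: C 7.00, H 5.00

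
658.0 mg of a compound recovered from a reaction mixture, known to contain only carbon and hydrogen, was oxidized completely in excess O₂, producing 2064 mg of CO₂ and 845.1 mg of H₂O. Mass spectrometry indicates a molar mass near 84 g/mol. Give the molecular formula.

mol C = 2.064 g CO₂ ÷ 44.009 g/mol = 0.046899 mol
mol H = 2 × 0.8451 g H₂O ÷ 18.015 g/mol = 0.093822 mol
Divide by the smallest (0.046899 mol): C 1.000, H 2.000
Empirical formula: CH2
Empirical-formula mass = 14.03 g/mol; 84 ÷ 14.03 ≈ 6, so the molecular formula is C6H12.

C6H12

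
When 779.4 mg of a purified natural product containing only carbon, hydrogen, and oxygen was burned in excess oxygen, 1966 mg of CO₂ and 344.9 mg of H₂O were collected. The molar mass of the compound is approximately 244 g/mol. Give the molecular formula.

C14H12O4

mol C = 1.966 g CO₂ ÷ 44.009 g/mol = 0.044673 mol
mol H = 2 × 0.3449 g H₂O ÷ 18.015 g/mol = 0.038290 mol
mass O = 0.7794 − (0.53656 + 0.038597) = 0.20424 g → mol O = 0.20424 ÷ 15.999 = 0.012766 mol
Divide by the smallest (0.012766 mol): C 3.499, H 2.999, O 1.000
Multiplying each by 2 gives whole numbers: C 7.00, H 6.00, O 2.00
Empirical formula: C7H6O2
Empirical-formula mass = 122.12 g/mol; 244 ÷ 122.12 ≈ 2, so the molecular formula is C14H12O4.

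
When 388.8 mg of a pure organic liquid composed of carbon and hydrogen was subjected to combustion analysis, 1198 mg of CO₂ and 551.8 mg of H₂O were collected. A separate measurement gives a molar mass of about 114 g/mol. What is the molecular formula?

mol C = 1.198 g CO₂ ÷ 44.009 g/mol = 0.027222 mol
mol H = 2 × 0.5518 g H₂O ÷ 18.015 g/mol = 0.061260 mol
Divide by the smallest (0.027222 mol): C 1.000, H 2.250
Multiplying each by 4 gives whole numbers: C 4.00, H 9.00
Empirical formula: C4H9
Empirical-formula mass = 57.12 g/mol; 114 ÷ 57.12 ≈ 2, so the molecular formula is C8H18.

C8H18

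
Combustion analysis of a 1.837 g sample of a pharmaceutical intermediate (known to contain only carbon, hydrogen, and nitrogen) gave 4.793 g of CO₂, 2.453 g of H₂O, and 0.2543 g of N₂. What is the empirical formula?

C6H15N

mol C = 4.793 g CO₂ ÷ 44.009 g/mol = 0.10891 mol
mol H = 2 × 2.453 g H₂O ÷ 18.015 g/mol = 0.27233 mol
mol N = 2 × 0.2543 g N₂ ÷ 28.014 g/mol = 0.018155 mol
Divide by the smallest (0.018155 mol): C 5.999, H 15.000, N 1.000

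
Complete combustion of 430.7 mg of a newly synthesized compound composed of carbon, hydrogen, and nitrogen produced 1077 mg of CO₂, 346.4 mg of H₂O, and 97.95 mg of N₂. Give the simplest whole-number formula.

mol C = 1.077 g CO₂ ÷ 44.009 g/mol = 0.024472 mol
mol H = 2 × 0.3464 g H₂O ÷ 18.015 g/mol = 0.038457 mol
mol N = 2 × 0.09795 g N₂ ÷ 28.014 g/mol = 0.0069929 mol
Divide by the smallest (0.0069929 mol): C 3.500, H 5.499, N 1.000
Multiplying each by 2 gives whole numbers: C 7.00, H 11.00, N 2.00

C7H11N2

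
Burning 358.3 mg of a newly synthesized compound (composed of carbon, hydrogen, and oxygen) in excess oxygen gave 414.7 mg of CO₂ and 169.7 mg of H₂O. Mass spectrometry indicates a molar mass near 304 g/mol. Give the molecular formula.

C8H16O12

mol C = 0.4147 g CO₂ ÷ 44.009 g/mol = 0.0094231 mol
mol H = 2 × 0.1697 g H₂O ÷ 18.015 g/mol = 0.018840 mol
mass O = 0.3583 − (0.11318 + 0.018991) = 0.22613 g → mol O = 0.22613 ÷ 15.999 = 0.014134 mol
Divide by the smallest (0.0094231 mol): C 1.000, H 1.999, O 1.500
Multiplying each by 2 gives whole numbers: C 2.00, H 4.00, O 3.00
Empirical formula: C2H4O3
Empirical-formula mass = 76.05 g/mol; 304 ÷ 76.05 ≈ 4, so the molecular formula is C8H16O12.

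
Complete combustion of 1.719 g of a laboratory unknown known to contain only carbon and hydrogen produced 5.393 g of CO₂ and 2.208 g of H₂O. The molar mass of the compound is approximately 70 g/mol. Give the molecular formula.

C5H10

mol C = 5.393 g CO₂ ÷ 44.009 g/mol = 0.12254 mol
mol H = 2 × 2.208 g H₂O ÷ 18.015 g/mol = 0.24513 mol
Divide by the smallest (0.12254 mol): C 1.000, H 2.000
Empirical formula: CH2
Empirical-formula mass = 14.03 g/mol; 70 ÷ 14.03 ≈ 5, so the molecular formula is C5H10.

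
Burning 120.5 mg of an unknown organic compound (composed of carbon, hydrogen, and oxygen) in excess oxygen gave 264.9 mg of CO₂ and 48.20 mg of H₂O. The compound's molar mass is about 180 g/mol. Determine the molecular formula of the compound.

C9H8O4

mol C = 0.2649 g CO₂ ÷ 44.009 g/mol = 0.0060192 mol
mol H = 2 × 0.04820 g H₂O ÷ 18.015 g/mol = 0.0053511 mol
mass O = 0.1205 − (0.072297 + 0.0053939) = 0.042809 g → mol O = 0.042809 ÷ 15.999 = 0.0026757 mol
Divide by the smallest (0.0026757 mol): C 2.250, H 2.000, O 1.000
Multiplying each by 4 gives whole numbers: C 9.00, H 8.00, O 4.00
Empirical formula: C9H8O4
Empirical-formula mass = 180.16 g/mol; 180 ÷ 180.16 ≈ 1, so the molecular formula is C9H8O4.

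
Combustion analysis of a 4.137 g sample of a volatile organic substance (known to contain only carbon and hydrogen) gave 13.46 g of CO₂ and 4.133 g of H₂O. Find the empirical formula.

mol C = 13.46 g CO₂ ÷ 44.009 g/mol = 0.30585 mol
mol H = 2 × 4.133 g H₂O ÷ 18.015 g/mol = 0.45884 mol
Divide by the smallest (0.30585 mol): C 1.000, H 1.500
Multiplying each by 2 gives whole numbers: C 2.00, H 3.00

C2H3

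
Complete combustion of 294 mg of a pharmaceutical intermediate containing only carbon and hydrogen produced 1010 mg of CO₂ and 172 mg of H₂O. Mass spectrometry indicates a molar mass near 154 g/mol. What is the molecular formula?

C12H10

mol C = 1.01 g CO₂ ÷ 44.009 g/mol = 0.02295 mol
mol H = 2 × 0.172 g H₂O ÷ 18.015 g/mol = 0.01910 mol
Divide by the smallest (0.01910 mol): C 1.202, H 1.000
Multiplying each by 5 gives whole numbers: C 6.01, H 5.00
Empirical formula: C6H5
Empirical-formula mass = 77.11 g/mol; 154 ÷ 77.11 ≈ 2, so the molecular formula is C12H10.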